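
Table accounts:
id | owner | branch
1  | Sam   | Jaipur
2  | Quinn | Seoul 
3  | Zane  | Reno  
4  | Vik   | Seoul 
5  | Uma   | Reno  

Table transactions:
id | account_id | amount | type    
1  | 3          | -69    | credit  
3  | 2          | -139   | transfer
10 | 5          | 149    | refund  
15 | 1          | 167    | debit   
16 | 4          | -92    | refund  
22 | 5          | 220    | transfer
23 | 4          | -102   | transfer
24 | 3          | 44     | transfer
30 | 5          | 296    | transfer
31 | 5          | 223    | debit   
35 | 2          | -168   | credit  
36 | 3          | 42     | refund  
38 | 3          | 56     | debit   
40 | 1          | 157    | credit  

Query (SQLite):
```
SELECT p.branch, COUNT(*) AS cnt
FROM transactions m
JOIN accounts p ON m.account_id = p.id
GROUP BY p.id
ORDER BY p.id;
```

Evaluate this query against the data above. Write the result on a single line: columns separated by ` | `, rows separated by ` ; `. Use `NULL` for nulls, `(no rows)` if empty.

Jaipur | 2 ; Seoul | 2 ; Reno | 4 ; Seoul | 2 ; Reno | 4

Join each transactions row to its accounts via account_id.
Group joined rows by accounts.id; compute COUNT(*) per group.
  1: ids {15, 40} → COUNT(*)=2
  2: ids {3, 35} → COUNT(*)=2
  3: ids {1, 24, 36, 38} → COUNT(*)=4
  4: ids {16, 23} → COUNT(*)=2
  5: ids {10, 22, 30, 31} → COUNT(*)=4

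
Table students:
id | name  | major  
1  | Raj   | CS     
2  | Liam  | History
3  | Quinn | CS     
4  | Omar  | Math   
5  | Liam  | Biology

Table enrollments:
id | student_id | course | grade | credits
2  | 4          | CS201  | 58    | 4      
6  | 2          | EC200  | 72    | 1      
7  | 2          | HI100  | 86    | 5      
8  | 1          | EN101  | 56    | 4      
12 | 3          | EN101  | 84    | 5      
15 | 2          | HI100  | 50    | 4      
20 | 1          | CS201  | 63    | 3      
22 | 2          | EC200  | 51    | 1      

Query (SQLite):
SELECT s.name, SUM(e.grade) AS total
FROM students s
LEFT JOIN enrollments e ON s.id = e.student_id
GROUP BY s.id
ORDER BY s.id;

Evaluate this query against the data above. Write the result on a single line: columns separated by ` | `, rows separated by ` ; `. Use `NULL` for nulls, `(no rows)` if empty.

LEFT JOIN keeps every students row; unmatched ones get NULL for enrollments columns.
Group by students.id and compute SUM(e.grade). SUM over an all-NULL group is NULL.
  1: ids {8, 20} → SUM(e.grade)=119
  2: ids {6, 7, 15, 22} → SUM(e.grade)=259
  3: ids {12} → SUM(e.grade)=84
  4: ids {2} → SUM(e.grade)=58
  5: ids {—} → SUM(e.grade)=NULL

Raj | 119 ; Liam | 259 ; Quinn | 84 ; Omar | 58 ; Liam | NULL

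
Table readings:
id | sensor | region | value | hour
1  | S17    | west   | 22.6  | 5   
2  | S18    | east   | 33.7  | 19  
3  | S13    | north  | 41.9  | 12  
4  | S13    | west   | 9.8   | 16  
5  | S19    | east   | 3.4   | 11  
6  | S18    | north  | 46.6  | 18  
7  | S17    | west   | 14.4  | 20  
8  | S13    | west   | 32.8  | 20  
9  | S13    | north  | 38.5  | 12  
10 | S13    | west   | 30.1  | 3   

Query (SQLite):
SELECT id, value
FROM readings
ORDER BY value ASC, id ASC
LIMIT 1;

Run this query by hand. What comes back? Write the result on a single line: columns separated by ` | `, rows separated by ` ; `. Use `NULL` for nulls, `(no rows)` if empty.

Sort by value asc, tiebreak id asc: (3.4, id=5), (9.8, id=4), (14.4, id=7), (22.6, id=1) …. Take first 1.

5 | 3.4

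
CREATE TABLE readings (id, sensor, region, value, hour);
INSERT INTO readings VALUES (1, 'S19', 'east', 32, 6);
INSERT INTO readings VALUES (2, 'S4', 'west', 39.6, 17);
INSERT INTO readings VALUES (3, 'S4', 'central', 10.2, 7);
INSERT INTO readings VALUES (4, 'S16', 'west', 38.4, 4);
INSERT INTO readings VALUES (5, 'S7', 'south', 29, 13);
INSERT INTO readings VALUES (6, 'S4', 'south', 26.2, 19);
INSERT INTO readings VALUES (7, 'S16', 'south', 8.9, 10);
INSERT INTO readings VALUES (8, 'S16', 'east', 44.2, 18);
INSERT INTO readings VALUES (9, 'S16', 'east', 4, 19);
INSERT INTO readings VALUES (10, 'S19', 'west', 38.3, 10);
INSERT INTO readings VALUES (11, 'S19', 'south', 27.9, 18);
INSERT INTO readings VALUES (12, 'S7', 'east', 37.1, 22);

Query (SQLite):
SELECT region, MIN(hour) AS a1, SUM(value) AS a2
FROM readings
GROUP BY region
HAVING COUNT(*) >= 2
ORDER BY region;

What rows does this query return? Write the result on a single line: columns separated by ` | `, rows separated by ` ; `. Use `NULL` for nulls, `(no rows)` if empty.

east | 6 | 117.3 ; south | 10 | 92 ; west | 4 | 116.3

Group readings by region.
Per group compute: MIN(hour), SUM(value).
HAVING: drop groups with fewer than 2 rows.
  central: ids {3} → MIN(hour)=7, SUM(value)=10.2
  east: ids {1, 8, 9, 12} → MIN(hour)=6, SUM(value)=117.3
  south: ids {5, 6, 7, 11} → MIN(hour)=10, SUM(value)=92
  west: ids {2, 4, 10} → MIN(hour)=4, SUM(value)=116.3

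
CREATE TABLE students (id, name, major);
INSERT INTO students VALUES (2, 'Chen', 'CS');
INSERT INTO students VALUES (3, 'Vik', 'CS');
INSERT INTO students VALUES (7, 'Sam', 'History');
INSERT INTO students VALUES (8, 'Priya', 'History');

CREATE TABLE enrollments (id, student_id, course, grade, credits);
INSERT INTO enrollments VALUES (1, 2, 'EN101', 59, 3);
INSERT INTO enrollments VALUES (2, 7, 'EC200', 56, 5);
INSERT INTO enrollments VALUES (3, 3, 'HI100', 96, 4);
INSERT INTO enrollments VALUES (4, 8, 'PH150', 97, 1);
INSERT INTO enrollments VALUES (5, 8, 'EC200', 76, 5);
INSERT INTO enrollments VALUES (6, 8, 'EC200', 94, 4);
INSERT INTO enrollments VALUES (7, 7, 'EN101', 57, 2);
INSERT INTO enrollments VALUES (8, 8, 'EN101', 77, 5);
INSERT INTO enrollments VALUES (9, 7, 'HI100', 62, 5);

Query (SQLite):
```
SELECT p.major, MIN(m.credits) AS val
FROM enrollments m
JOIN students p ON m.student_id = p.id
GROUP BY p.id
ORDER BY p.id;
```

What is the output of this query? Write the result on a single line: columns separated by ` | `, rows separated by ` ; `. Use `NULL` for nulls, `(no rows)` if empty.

CS | 3 ; CS | 4 ; History | 2 ; History | 1

Join each enrollments row to its students via student_id.
Group joined rows by students.id; compute MIN(m.credits) per group.
  2: ids {1} → MIN(m.credits)=3
  3: ids {3} → MIN(m.credits)=4
  7: ids {2, 7, 9} → MIN(m.credits)=2
  8: ids {4, 5, 6, 8} → MIN(m.credits)=1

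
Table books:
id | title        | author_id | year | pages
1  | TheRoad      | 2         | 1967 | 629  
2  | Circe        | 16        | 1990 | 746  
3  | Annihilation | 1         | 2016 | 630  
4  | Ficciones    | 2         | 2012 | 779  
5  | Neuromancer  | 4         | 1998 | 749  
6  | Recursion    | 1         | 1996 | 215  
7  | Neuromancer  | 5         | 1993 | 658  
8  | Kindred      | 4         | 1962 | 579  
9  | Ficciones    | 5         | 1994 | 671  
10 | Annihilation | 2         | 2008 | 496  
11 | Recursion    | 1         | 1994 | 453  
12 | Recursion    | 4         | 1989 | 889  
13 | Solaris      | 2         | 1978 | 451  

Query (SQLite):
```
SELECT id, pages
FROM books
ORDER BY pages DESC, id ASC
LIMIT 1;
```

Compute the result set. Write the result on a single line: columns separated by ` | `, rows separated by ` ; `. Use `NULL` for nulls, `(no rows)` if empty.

12 | 889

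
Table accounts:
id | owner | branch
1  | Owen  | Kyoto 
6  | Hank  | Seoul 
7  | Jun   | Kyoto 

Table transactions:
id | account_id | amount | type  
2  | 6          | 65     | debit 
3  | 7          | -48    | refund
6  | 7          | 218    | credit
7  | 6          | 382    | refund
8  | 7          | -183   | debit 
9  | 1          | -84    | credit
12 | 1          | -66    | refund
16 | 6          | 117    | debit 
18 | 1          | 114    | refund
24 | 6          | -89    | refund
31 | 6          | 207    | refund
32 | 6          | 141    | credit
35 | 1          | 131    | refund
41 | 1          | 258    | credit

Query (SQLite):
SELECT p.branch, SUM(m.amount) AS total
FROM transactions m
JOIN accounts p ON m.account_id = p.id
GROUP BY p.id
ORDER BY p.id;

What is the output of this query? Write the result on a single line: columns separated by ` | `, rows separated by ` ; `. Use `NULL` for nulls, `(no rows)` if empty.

Join each transactions row to its accounts via account_id.
Group joined rows by accounts.id; compute SUM(m.amount) per group.
  1: ids {9, 12, 18, 35, 41} → SUM(m.amount)=353
  6: ids {2, 7, 16, 24, 31, 32} → SUM(m.amount)=823
  7: ids {3, 6, 8} → SUM(m.amount)=-13

Kyoto | 353 ; Seoul | 823 ; Kyoto | -13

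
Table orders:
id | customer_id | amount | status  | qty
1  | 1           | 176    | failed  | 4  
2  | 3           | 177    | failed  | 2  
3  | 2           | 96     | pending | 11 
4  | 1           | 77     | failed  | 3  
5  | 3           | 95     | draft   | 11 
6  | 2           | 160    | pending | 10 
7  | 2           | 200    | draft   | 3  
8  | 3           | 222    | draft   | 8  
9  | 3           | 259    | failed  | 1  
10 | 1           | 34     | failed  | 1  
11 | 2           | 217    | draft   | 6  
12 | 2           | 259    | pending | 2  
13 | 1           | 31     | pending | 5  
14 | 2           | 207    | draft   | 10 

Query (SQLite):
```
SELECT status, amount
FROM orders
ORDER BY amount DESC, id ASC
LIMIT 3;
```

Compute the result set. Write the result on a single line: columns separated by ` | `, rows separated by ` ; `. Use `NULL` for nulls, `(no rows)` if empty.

Sort by amount desc, tiebreak id asc: (259, id=9), (259, id=12), (222, id=8), (217, id=11), (207, id=14), (200, id=7) …. Take first 3.

failed | 259 ; pending | 259 ; draft | 222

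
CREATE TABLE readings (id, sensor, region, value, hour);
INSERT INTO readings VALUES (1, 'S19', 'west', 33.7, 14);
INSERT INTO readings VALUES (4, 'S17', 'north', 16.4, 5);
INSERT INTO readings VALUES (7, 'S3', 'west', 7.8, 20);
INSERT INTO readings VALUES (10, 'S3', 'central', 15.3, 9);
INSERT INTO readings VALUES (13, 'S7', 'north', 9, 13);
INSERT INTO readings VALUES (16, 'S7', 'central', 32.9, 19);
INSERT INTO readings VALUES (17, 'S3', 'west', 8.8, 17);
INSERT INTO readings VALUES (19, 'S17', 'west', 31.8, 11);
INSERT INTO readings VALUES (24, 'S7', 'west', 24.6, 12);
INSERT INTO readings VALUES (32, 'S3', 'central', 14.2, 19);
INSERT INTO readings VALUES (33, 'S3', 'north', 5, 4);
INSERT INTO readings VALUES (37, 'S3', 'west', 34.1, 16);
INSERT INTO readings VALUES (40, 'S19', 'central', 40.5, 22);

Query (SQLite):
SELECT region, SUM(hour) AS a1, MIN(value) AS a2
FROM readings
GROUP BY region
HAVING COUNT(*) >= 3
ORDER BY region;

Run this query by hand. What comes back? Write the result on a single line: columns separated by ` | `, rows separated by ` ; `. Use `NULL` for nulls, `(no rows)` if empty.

Group readings by region.
Per group compute: SUM(hour), MIN(value).
HAVING: drop groups with fewer than 3 rows.
  central: ids {10, 16, 32, 40} → SUM(hour)=69, MIN(value)=14.2
  north: ids {4, 13, 33} → SUM(hour)=22, MIN(value)=5
  west: ids {1, 7, 17, 19, 24, 37} → SUM(hour)=90, MIN(value)=7.8

central | 69 | 14.2 ; north | 22 | 5 ; west | 90 | 7.8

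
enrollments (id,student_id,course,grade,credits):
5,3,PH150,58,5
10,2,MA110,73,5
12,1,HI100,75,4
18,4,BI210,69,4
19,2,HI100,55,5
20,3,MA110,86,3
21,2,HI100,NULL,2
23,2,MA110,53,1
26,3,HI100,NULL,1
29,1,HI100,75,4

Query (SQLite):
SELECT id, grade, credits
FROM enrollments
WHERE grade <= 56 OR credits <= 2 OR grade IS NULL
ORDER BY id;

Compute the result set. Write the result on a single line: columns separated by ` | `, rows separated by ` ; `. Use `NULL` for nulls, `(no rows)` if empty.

19 | 55 | 5 ; 21 | NULL | 2 ; 23 | 53 | 1 ; 26 | NULL | 1

grade <= 56: ids {19, 23}
credits <= 2: ids {21, 23, 26}
grade IS NULL: ids {21, 26}
Combine with OR.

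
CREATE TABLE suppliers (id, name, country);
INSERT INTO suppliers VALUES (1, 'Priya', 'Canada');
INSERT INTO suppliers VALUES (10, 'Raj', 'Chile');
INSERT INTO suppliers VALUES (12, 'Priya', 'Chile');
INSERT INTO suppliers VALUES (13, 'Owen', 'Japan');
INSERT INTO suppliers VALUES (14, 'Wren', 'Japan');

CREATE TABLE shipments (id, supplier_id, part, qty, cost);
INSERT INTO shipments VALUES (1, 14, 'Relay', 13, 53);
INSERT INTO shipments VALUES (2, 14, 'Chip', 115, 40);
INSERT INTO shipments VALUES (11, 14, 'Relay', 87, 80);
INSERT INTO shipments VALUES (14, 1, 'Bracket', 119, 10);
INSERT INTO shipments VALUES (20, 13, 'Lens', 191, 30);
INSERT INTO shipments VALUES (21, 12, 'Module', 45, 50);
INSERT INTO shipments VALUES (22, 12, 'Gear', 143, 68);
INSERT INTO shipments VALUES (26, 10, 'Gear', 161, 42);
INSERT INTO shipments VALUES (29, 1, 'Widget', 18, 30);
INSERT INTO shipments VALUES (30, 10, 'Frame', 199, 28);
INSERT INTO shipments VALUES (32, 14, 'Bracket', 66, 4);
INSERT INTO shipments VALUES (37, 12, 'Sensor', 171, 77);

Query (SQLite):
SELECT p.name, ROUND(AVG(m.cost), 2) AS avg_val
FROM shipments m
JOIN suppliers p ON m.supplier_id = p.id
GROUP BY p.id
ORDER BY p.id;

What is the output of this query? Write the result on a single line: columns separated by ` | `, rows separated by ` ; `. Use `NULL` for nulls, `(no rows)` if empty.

Priya | 20 ; Raj | 35 ; Priya | 65 ; Owen | 30 ; Wren | 44.25

Join each shipments row to its suppliers via supplier_id.
Group joined rows by suppliers.id; compute ROUND(AVG(m.cost), 2) per group.
  1: ids {14, 29} → ROUND(AVG(m.cost), 2)=20
  10: ids {26, 30} → ROUND(AVG(m.cost), 2)=35
  12: ids {21, 22, 37} → ROUND(AVG(m.cost), 2)=65
  13: ids {20} → ROUND(AVG(m.cost), 2)=30
  14: ids {1, 2, 11, 32} → ROUND(AVG(m.cost), 2)=44.25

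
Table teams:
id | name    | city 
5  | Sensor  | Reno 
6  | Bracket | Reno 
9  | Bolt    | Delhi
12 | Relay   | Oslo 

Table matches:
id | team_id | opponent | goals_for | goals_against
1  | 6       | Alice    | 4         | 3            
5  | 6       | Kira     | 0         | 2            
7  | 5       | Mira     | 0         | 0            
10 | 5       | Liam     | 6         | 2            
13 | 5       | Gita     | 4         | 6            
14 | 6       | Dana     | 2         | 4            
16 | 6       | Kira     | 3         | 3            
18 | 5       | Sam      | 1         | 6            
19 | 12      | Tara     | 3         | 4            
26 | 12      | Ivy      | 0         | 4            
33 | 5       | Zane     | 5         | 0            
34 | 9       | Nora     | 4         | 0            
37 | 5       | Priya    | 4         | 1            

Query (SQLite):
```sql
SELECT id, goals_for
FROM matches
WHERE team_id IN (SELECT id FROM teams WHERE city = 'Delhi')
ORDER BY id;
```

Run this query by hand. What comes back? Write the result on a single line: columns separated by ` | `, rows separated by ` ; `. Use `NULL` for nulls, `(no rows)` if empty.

Inner query: teams.id where city = 'Delhi'.
Outer: keep matches rows whose team_id is in that set.
Inner query → {9}

34 | 4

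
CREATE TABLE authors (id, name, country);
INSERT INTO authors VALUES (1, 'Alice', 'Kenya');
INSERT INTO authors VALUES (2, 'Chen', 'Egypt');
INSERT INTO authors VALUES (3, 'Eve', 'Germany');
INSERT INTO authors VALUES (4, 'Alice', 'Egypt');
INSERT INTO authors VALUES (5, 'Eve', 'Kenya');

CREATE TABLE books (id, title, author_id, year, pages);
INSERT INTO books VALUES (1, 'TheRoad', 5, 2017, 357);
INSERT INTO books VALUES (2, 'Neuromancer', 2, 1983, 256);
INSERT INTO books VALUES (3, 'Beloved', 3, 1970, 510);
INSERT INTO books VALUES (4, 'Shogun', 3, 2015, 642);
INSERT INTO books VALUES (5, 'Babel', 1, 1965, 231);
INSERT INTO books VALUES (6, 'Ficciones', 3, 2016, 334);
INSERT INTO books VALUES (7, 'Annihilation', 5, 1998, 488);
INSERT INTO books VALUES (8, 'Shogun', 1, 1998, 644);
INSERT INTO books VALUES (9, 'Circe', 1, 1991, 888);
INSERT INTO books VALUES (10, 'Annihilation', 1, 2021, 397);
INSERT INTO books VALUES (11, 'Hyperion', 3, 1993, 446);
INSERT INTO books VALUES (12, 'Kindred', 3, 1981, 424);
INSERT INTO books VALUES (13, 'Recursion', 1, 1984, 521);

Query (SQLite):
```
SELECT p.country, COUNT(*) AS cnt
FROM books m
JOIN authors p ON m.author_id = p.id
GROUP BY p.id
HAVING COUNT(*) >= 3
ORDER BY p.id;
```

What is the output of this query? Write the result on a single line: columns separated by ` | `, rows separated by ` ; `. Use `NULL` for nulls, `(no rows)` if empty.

Kenya | 5 ; Germany | 5

Join each books row to its authors via author_id.
Group joined rows by authors.id; compute COUNT(*) per group.
HAVING: keep groups with count ≥ 3.
  1: ids {5, 8, 9, 10, 13} → COUNT(*)=5
  2: ids {2} → COUNT(*)=1
  3: ids {3, 4, 6, 11, 12} → COUNT(*)=5
  5: ids {1, 7} → COUNT(*)=2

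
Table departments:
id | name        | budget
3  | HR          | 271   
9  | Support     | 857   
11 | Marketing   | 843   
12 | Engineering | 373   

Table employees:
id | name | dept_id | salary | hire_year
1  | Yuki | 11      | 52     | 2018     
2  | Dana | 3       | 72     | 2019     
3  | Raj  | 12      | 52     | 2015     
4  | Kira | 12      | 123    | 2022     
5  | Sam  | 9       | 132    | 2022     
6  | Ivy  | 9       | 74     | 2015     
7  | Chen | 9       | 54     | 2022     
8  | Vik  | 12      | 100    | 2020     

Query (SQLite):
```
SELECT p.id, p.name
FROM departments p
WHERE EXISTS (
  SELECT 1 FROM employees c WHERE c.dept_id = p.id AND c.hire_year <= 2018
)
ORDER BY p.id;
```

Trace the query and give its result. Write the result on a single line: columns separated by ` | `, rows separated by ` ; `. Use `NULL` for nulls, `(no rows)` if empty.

9 | Support ; 11 | Marketing ; 12 | Engineering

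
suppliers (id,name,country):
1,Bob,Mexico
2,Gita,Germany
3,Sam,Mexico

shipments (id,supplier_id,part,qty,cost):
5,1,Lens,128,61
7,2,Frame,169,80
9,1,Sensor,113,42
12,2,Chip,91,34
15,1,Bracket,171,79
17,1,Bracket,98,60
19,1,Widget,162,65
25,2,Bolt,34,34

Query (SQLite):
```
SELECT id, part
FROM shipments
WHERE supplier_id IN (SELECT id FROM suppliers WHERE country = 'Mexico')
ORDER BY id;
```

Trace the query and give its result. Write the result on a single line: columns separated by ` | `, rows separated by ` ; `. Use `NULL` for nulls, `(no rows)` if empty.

5 | Lens ; 9 | Sensor ; 15 | Bracket ; 17 | Bracket ; 19 | Widget

Inner query: suppliers.id where country = 'Mexico'.
Outer: keep shipments rows whose supplier_id is in that set.
Inner query → {1, 3}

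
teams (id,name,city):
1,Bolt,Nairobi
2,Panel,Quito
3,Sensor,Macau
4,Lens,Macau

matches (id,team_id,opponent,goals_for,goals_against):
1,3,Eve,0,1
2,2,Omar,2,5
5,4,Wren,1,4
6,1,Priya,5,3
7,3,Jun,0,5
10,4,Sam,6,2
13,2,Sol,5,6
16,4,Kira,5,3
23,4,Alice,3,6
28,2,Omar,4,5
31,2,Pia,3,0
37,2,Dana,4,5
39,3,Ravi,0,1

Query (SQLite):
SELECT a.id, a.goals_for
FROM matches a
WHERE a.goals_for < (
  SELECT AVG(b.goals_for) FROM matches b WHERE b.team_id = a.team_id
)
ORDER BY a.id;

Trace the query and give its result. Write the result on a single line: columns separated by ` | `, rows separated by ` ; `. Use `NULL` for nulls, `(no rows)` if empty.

2 | 2 ; 5 | 1 ; 23 | 3 ; 31 | 3

For each matches row a, compute AVG(goals_for) over rows sharing a.team_id.
Keep row a if a.goals_for < that per-group AVG.
  team_id=1: AVG(goals_for) = 5.0
  team_id=2: AVG(goals_for) = 3.6
  team_id=3: AVG(goals_for) = 0.0
  team_id=4: AVG(goals_for) = 3.75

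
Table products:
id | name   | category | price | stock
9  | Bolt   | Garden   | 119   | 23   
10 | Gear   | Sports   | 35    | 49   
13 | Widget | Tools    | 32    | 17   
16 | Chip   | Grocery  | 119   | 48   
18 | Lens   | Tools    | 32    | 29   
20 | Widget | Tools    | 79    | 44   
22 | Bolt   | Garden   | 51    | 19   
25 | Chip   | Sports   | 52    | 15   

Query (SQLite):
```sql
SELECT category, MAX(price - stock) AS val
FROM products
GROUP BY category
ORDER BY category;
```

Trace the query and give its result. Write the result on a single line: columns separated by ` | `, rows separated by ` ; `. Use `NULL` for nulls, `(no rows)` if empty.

Garden | 96 ; Grocery | 71 ; Sports | 37 ; Tools | 35

For each row compute price - stock.
Group by category; take MAX of the expression per group.
  Garden: ids {9, 22} → MAX(price - stock)=96
  Grocery: ids {16} → MAX(price - stock)=71
  Sports: ids {10, 25} → MAX(price - stock)=37
  Tools: ids {13, 18, 20} → MAX(price - stock)=35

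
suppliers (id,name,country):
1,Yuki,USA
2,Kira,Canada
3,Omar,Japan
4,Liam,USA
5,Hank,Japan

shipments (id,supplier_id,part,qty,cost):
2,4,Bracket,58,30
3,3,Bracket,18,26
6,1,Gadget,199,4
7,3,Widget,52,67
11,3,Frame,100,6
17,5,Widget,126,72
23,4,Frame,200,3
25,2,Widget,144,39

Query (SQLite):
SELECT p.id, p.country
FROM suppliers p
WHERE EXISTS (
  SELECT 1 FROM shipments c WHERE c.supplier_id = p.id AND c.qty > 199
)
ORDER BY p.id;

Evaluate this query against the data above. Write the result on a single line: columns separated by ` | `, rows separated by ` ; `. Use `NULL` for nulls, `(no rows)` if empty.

For each suppliers row, check whether any shipments with matching supplier_id has qty > 199.
Keep rows where that is true.

4 | USA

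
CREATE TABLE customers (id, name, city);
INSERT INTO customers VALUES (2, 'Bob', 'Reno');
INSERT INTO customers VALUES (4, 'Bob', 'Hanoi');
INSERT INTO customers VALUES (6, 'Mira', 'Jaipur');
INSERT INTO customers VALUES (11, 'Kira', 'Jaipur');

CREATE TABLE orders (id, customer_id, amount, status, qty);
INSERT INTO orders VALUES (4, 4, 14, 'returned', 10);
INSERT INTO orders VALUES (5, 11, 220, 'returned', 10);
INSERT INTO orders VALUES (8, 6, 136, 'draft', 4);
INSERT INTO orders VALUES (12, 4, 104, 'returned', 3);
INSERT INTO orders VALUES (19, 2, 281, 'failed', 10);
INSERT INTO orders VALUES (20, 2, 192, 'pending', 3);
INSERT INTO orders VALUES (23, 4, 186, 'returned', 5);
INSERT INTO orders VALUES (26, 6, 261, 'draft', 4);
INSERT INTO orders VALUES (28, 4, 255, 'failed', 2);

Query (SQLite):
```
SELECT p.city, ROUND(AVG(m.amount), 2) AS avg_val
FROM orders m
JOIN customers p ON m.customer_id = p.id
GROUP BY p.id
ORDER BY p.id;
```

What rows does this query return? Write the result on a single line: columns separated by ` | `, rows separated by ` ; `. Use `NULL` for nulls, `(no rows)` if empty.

Reno | 236.5 ; Hanoi | 139.75 ; Jaipur | 198.5 ; Jaipur | 220

Join each orders row to its customers via customer_id.
Group joined rows by customers.id; compute ROUND(AVG(m.amount), 2) per group.
  2: ids {19, 20} → ROUND(AVG(m.amount), 2)=236.5
  4: ids {4, 12, 23, 28} → ROUND(AVG(m.amount), 2)=139.75
  6: ids {8, 26} → ROUND(AVG(m.amount), 2)=198.5
  11: ids {5} → ROUND(AVG(m.amount), 2)=220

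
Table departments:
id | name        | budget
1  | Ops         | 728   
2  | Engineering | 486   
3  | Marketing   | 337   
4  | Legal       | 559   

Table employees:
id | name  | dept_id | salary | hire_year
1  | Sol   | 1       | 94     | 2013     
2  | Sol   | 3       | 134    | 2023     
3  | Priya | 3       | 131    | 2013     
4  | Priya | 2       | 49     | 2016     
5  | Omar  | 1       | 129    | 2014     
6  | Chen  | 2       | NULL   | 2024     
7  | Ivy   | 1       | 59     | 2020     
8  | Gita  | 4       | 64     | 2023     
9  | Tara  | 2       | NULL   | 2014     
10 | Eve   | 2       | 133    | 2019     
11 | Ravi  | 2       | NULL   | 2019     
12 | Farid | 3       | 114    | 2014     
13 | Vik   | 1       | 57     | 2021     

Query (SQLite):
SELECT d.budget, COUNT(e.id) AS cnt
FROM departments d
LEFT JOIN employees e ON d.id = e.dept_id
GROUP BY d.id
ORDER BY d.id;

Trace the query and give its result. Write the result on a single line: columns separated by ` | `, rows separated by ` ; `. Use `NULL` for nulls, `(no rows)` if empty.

LEFT JOIN keeps every departments row; unmatched ones get NULL for employees columns.
Group by departments.id and compute COUNT(e.id). COUNT(col) of an all-NULL group is 0.
  1: ids {1, 5, 7, 13} → COUNT(e.id)=4
  2: ids {4, 6, 9, 10, 11} → COUNT(e.id)=5
  3: ids {2, 3, 12} → COUNT(e.id)=3
  4: ids {8} → COUNT(e.id)=1

728 | 4 ; 486 | 5 ; 337 | 3 ; 559 | 1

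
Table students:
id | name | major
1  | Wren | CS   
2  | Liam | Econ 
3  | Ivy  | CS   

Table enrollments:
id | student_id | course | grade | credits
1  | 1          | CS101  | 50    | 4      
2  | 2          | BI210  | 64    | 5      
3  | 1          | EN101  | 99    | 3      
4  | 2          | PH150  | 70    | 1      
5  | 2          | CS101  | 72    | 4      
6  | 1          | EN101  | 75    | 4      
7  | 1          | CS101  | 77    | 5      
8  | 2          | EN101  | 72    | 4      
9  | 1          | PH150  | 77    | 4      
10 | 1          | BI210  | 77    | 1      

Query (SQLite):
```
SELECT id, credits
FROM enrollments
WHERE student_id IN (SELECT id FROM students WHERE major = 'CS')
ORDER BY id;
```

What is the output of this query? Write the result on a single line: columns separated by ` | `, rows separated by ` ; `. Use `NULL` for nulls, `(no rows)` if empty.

1 | 4 ; 3 | 3 ; 6 | 4 ; 7 | 5 ; 9 | 4 ; 10 | 1

Inner query: students.id where major = 'CS'.
Outer: keep enrollments rows whose student_id is in that set.
Inner query → {1, 3}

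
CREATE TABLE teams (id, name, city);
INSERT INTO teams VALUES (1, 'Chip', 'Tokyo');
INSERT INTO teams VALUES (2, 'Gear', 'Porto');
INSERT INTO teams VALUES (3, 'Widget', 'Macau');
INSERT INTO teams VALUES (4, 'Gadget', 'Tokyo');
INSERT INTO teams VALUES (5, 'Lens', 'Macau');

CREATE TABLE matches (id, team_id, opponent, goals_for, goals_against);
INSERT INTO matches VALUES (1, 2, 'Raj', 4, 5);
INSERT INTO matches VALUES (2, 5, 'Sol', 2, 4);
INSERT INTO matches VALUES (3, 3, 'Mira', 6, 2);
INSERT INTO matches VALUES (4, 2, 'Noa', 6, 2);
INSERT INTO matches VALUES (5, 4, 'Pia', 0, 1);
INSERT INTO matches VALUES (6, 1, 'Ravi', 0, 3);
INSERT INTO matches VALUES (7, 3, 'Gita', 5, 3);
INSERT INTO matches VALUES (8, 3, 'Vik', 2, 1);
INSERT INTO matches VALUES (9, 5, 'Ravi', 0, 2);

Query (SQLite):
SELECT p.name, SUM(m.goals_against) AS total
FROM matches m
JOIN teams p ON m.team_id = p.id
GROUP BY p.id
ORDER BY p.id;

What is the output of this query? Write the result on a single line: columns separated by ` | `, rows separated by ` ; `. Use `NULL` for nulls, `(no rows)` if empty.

Join each matches row to its teams via team_id.
Group joined rows by teams.id; compute SUM(m.goals_against) per group.
  1: ids {6} → SUM(m.goals_against)=3
  2: ids {1, 4} → SUM(m.goals_against)=7
  3: ids {3, 7, 8} → SUM(m.goals_against)=6
  4: ids {5} → SUM(m.goals_against)=1
  5: ids {2, 9} → SUM(m.goals_against)=6

Chip | 3 ; Gear | 7 ; Widget | 6 ; Gadget | 1 ; Lens | 6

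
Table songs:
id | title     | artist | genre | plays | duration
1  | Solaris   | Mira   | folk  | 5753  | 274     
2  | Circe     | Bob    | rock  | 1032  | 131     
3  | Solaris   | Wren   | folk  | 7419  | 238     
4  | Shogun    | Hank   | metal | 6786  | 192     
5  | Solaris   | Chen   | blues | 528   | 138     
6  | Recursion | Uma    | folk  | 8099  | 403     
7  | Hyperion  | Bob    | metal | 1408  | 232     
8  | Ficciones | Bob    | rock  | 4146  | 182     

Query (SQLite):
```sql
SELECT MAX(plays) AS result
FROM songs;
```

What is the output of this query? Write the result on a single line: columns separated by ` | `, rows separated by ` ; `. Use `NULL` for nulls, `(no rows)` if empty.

All plays values: [5753, 1032, 7419, 6786, 528, 8099, 1408, 4146].
MAX of non-NULL values = 8099.

8099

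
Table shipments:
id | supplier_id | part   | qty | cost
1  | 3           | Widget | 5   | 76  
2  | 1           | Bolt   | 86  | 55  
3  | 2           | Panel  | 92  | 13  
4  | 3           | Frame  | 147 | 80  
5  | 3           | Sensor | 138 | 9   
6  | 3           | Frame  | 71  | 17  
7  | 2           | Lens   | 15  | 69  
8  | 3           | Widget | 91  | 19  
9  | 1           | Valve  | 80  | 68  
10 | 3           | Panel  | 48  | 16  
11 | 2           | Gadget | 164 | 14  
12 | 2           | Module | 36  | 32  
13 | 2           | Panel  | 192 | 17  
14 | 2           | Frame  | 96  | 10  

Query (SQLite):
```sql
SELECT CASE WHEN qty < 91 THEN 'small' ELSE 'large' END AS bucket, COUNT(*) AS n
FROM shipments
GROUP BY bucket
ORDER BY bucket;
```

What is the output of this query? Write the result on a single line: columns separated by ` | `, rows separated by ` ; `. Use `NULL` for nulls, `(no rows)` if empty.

large | 7 ; small | 7

Bucket rows by qty < 91 → 'small' else 'large'; count each bucket.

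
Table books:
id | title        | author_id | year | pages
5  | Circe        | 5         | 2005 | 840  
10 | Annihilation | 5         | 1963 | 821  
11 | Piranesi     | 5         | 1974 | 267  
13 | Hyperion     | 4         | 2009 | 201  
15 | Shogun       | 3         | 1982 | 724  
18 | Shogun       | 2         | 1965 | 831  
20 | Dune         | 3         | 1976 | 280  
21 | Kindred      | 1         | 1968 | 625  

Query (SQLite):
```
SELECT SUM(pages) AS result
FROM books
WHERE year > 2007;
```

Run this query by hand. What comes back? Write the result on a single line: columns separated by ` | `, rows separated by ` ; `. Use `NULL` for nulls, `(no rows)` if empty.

201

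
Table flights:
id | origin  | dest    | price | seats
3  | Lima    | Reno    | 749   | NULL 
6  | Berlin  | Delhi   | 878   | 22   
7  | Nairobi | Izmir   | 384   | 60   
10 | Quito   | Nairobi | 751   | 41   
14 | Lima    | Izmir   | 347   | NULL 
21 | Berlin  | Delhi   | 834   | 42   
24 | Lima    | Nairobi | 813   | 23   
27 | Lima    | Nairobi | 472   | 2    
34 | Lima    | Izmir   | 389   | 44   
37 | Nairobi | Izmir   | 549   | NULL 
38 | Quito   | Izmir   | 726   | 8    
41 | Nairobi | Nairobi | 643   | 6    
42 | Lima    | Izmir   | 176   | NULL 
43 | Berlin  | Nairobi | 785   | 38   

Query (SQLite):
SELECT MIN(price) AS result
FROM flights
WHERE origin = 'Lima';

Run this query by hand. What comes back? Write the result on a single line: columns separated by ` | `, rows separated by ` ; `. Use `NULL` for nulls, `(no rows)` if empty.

Rows where origin='Lima' → price values: [749, 347, 813, 472, 389, 176].
MIN of non-NULL values = 176.

176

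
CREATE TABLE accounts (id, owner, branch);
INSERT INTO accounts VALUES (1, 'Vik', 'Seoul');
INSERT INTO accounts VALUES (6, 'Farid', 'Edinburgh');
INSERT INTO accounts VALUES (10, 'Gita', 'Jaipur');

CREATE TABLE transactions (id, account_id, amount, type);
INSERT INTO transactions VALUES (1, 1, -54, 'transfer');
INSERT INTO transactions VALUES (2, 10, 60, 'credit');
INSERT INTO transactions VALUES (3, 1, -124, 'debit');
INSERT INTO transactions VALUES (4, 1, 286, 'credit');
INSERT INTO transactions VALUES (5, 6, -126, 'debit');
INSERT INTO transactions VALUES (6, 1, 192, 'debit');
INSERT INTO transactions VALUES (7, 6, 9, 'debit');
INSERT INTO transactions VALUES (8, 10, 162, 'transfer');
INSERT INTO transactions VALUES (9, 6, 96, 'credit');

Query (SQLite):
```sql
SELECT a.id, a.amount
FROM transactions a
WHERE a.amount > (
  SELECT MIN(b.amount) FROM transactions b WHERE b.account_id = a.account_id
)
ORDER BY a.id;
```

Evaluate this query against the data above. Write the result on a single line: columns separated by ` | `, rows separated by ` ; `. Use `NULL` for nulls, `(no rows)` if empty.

1 | -54 ; 4 | 286 ; 6 | 192 ; 7 | 9 ; 8 | 162 ; 9 | 96

For each transactions row a, compute MIN(amount) over rows sharing a.account_id.
Keep row a if a.amount > that per-group MIN.
  account_id=1: MIN(amount) = -124
  account_id=6: MIN(amount) = -126
  account_id=10: MIN(amount) = 60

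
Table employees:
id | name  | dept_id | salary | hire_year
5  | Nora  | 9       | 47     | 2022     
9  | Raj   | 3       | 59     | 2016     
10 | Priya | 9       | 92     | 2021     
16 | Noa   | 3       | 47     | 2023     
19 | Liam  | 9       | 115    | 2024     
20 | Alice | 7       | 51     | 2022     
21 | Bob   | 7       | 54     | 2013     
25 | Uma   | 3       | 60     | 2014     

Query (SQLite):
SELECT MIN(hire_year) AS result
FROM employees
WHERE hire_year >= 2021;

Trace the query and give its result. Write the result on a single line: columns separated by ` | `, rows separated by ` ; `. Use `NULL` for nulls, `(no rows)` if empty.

2021

Rows where hire_year >= 2021 → hire_year values: [2022, 2021, 2023, 2024, 2022].
MIN of non-NULL values = 2021.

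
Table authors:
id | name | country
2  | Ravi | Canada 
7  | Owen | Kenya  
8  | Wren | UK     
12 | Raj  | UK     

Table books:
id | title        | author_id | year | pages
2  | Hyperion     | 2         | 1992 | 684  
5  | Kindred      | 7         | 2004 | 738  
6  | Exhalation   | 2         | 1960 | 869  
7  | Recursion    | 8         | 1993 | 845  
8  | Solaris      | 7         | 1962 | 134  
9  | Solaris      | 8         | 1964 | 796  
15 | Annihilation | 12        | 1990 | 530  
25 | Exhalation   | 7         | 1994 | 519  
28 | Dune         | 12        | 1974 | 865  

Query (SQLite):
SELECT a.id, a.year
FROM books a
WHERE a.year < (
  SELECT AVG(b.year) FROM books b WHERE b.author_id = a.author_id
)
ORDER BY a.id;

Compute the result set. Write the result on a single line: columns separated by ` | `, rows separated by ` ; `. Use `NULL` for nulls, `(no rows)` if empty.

For each books row a, compute AVG(year) over rows sharing a.author_id.
Keep row a if a.year < that per-group AVG.
  author_id=2: AVG(year) = 1976.0
  author_id=7: AVG(year) = 1986.666667
  author_id=8: AVG(year) = 1978.5
  author_id=12: AVG(year) = 1982.0

6 | 1960 ; 8 | 1962 ; 9 | 1964 ; 28 | 1974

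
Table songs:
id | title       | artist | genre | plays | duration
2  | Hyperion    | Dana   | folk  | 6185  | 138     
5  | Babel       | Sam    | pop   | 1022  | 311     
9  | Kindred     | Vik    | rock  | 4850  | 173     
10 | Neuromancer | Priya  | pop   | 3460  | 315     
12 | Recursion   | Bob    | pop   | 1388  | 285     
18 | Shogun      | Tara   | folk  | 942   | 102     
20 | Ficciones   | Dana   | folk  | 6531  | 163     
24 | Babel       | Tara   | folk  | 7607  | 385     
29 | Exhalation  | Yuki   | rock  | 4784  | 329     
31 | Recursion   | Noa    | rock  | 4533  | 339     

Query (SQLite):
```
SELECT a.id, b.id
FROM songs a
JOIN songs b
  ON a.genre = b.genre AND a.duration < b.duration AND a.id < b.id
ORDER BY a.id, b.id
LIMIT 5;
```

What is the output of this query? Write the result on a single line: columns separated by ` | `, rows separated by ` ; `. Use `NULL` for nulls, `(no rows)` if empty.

2 | 20 ; 2 | 24 ; 5 | 10 ; 9 | 29 ; 9 | 31

Pairs (a,b) with same genre, a.duration < b.duration, a.id < b.id.
genre groups: folk:{2,18,20,24} pop:{5,10,12} rock:{9,29,31}
Ordered by (a.id, b.id); first 5.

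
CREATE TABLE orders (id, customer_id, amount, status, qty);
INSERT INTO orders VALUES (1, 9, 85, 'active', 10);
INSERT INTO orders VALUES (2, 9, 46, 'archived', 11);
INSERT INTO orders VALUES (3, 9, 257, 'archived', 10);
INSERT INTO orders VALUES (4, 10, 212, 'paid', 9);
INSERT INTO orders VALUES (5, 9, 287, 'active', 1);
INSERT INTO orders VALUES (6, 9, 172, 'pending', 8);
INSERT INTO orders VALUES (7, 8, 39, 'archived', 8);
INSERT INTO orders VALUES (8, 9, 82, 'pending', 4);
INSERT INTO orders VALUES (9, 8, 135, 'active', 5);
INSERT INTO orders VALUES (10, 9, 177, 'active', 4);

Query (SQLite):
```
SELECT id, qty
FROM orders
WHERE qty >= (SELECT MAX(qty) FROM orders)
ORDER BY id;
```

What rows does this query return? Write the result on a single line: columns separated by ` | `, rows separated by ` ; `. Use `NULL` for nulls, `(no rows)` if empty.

2 | 11

Scalar subquery: MAX(qty) over all orders rows = 11.
Keep rows where qty >= that value.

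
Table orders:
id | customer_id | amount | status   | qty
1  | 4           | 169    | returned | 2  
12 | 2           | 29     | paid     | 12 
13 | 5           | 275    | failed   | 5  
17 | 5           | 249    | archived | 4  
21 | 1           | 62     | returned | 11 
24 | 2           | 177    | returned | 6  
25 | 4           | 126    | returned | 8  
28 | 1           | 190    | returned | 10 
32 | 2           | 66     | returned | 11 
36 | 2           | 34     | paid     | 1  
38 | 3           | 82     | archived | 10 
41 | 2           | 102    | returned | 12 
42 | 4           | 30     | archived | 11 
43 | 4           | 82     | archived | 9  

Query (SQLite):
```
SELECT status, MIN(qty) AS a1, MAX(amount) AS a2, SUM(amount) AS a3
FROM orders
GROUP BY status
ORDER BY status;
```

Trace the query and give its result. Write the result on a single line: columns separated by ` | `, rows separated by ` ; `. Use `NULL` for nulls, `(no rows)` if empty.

archived | 4 | 249 | 443 ; failed | 5 | 275 | 275 ; paid | 1 | 34 | 63 ; returned | 2 | 190 | 892

Group orders by status.
Per group compute: MIN(qty), MAX(amount), SUM(amount).
  archived: ids {17, 38, 42, 43} → MIN(qty)=4, MAX(amount)=249, SUM(amount)=443
  failed: ids {13} → MIN(qty)=5, MAX(amount)=275, SUM(amount)=275
  paid: ids {12, 36} → MIN(qty)=1, MAX(amount)=34, SUM(amount)=63
  returned: ids {1, 21, 24, 25, 28, 32, 41} → MIN(qty)=2, MAX(amount)=190, SUM(amount)=892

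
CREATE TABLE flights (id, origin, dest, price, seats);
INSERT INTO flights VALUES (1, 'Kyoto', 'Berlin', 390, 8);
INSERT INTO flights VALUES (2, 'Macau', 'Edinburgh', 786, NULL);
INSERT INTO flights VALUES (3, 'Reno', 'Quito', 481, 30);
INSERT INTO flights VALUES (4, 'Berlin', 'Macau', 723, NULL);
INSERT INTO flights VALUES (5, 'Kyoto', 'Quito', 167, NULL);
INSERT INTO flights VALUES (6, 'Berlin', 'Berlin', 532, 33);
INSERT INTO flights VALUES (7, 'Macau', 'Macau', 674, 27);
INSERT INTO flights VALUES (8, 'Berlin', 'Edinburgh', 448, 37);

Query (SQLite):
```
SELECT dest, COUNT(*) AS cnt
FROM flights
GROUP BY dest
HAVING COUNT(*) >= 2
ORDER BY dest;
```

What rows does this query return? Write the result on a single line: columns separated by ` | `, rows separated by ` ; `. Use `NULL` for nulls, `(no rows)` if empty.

Berlin | 2 ; Edinburgh | 2 ; Macau | 2 ; Quito | 2

Partition flights by dest; compute COUNT(*) within each group.
HAVING: keep groups with count ≥ 2.
  Berlin: ids {1, 6} → COUNT(*)=2
  Edinburgh: ids {2, 8} → COUNT(*)=2
  Macau: ids {4, 7} → COUNT(*)=2
  Quito: ids {3, 5} → COUNT(*)=2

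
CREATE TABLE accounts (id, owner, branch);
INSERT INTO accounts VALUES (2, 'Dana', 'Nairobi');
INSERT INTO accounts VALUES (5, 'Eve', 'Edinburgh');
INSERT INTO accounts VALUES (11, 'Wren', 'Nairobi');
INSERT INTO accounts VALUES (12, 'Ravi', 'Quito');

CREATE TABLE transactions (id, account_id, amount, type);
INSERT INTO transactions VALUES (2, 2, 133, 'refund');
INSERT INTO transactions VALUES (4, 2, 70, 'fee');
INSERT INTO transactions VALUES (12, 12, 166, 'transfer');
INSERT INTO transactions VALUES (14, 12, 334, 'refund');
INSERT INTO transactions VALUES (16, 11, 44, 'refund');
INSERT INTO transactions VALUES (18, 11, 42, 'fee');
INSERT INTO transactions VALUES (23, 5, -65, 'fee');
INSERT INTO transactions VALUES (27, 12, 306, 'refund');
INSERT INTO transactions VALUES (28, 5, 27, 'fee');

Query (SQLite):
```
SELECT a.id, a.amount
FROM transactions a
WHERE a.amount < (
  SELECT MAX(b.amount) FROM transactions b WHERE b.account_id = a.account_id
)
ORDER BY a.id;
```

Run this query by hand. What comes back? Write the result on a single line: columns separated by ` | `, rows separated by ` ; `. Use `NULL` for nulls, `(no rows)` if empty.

4 | 70 ; 12 | 166 ; 18 | 42 ; 23 | -65 ; 27 | 306

For each transactions row a, compute MAX(amount) over rows sharing a.account_id.
Keep row a if a.amount < that per-group MAX.
  account_id=2: MAX(amount) = 133
  account_id=5: MAX(amount) = 27
  account_id=11: MAX(amount) = 44
  account_id=12: MAX(amount) = 334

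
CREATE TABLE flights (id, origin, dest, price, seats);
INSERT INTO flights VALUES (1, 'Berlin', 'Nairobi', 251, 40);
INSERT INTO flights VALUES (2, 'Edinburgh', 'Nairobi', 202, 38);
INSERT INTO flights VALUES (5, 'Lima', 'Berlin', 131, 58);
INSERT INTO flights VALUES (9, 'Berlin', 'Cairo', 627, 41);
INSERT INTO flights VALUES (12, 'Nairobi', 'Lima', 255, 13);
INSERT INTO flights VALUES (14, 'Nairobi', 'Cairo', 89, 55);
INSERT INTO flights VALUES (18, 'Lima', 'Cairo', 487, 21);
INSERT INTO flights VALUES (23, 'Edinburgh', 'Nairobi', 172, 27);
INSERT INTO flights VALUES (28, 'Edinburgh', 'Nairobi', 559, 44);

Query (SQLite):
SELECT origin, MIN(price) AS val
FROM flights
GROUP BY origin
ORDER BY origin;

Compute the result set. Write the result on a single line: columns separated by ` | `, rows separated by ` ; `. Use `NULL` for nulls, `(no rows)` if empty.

Partition flights by origin; compute MIN(price) within each group.
  Berlin: ids {1, 9} → MIN(price)=251
  Edinburgh: ids {2, 23, 28} → MIN(price)=172
  Lima: ids {5, 18} → MIN(price)=131
  Nairobi: ids {12, 14} → MIN(price)=89

Berlin | 251 ; Edinburgh | 172 ; Lima | 131 ; Nairobi | 89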